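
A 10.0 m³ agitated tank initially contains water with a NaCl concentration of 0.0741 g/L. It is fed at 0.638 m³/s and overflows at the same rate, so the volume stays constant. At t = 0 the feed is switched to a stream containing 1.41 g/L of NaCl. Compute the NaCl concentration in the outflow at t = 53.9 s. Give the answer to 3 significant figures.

Species balance on the tank: V dC/dt = Q(C_in − C).
Rewrite as dC/dt + C/τ = C_in/τ, τ = V/Q = 15.674 s.
Solution: C(t) = C_in + (C₀ − C_in) e^(−t/τ).
C(53.9) = 1.41 + (0.0741 − 1.41)·e^(−53.9/15.674) = 1.41 + (-1.3359)·0.032103 = 1.3671 g/L.

1.37 g/L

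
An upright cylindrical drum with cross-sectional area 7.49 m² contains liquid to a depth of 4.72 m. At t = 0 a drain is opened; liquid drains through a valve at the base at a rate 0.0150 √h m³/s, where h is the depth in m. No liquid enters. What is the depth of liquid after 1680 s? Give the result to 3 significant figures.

0.240 m

With no inflow, A dh/dt = −0.0150 √h.
This is separable: 2 d(√h)/dt = −0.0150/A, so √h = √h₀ − (0.0150/(2A)) t.
√h = √4.72 − 0.0150·1680/(2·7.49) = 2.1726 − 1.6822 = 0.49031.
h = 0.49031² = 0.24041 m.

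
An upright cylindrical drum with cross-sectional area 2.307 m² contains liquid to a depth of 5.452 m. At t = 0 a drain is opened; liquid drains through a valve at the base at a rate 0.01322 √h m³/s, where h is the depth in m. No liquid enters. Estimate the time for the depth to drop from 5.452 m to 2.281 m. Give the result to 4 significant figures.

A dh/dt = −Q_out = −0.01322 √h.
∫ h^(−1/2) dh = −(0.01322/A) ∫ dt, giving 2√h = 2√h₀ − (0.01322/A) t.
t = 2A(√h₀ − √h)/0.01322 = 2·2.307·(√5.452 − √2.281)/0.01322
  = 4.61400 × (2.33495 − 1.51030) / 0.01322 = 287.818 s.

287.8 s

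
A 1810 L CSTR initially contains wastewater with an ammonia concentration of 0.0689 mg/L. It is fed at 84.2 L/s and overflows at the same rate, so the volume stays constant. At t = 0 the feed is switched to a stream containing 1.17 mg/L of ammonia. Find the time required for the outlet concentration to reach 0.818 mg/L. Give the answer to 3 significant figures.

Unsteady species balance (constant V, well mixed): V dC/dt = Q(C_in − C), so τ = V/Q = 21.496 s.
C(t) = C_in + (C₀ − C_in) e^(−t/τ). Set C = 0.818 and solve for t:
e^(−t/τ) = (C − C_in)/(C₀ − C_in) = (0.818 − 1.17)/(0.0689 − 1.17) = 0.31968
t = −τ ln(…) = 21.496 × 1.1404 = 24.515 s.

24.5 s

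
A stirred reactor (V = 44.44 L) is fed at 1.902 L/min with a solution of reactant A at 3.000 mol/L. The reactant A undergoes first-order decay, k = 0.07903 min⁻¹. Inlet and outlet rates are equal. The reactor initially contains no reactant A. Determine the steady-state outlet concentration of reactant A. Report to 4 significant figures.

1.054 mol/L

Accumulation = in − out − consumed: V dC/dt = Q C_in − Q C − k V C.
At steady state: 0 = Q C_in − (Q + kV) C_ss, so C_ss = Q C_in/(Q + kV).
C_ss = 1.902·3.000/(1.902 + 0.07903·44.44) = 5.70600/5.41409 = 1.05392 mol/L.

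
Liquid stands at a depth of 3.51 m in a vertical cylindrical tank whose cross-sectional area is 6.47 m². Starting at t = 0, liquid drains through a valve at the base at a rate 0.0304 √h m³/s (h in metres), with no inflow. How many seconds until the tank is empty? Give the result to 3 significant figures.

Unsteady balance on liquid volume: A dh/dt = −0.0304 √h.
Separate and integrate: 2(√h − √h₀) = −(0.0304/A) t.
Set h = 0: 2√h₀ = (0.0304/A) t_empty ⇒ t_empty = 2A√h₀/0.0304.
t_empty = 2·6.47·√3.51/0.0304 = 12.940·1.8735/0.0304 = 797.47 s.

797 s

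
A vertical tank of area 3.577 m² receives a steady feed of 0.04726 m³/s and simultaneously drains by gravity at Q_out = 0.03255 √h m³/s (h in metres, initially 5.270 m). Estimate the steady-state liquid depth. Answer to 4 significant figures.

2.108 m

A dh/dt = Q_in − 0.03255 √h. Steady state requires inflow = outflow:
Q_in = 0.03255 √h_ss ⇒ √h_ss = 0.04726/0.03255 = 1.45192.
h_ss = 1.45192² = 2.10807 m. (Since h₀ = 5.270 m > h_ss, the level will fall toward this value.)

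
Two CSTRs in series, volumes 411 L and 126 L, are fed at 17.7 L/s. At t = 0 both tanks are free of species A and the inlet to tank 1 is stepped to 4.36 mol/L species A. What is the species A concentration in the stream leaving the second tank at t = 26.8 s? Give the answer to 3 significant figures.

Species balance on tank i: dCᵢ/dt = (Cᵢ₋₁ − Cᵢ)/τᵢ with τᵢ = Vᵢ/Q.
τ₁ = 411/17.7 = 23.220 s; τ₂ = 126/17.7 = 7.1186 s.
Solving the cascade with C₁(0)=C₂(0)=0 gives C₂(t) = C_in[1 − (τ₁ e^(−t/τ₁) − τ₂ e^(−t/τ₂))/(τ₁ − τ₂)].
At t = 26.8: e^(−t/τ₁) = 0.31532, e^(−t/τ₂) = 0.023173.
C₂ = 4.36·[1 − (23.220·0.31532 − 7.1186·0.023173)/(16.102)] = 4.36·0.55552 = 2.4221 mol/L.

2.42 mol/L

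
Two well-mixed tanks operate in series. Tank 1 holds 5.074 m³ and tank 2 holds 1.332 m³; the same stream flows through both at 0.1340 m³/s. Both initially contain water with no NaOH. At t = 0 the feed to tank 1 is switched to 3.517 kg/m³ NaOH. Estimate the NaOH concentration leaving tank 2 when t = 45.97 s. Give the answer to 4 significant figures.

Each tank obeys Vᵢ dCᵢ/dt = Q(Cᵢ₋₁ − Cᵢ), so τᵢ = Vᵢ/Q.
τ₁ = 5.074/0.1340 = 37.8657 s; τ₂ = 1.332/0.1340 = 9.94030 s.
Tank 1: C₁ = C_in(1 − e^(−t/τ₁)). Tank 2 (τ₁ ≠ τ₂): C₂ = C_in[1 − (τ₁ e^(−t/τ₁) − τ₂ e^(−t/τ₂))/(τ₁ − τ₂)].
At t = 45.97: e^(−t/τ₁) = 0.296998, e^(−t/τ₂) = 0.00980748.
C₂ = 3.517·[1 − (37.8657·0.296998 − 9.94030·0.00980748)/(27.9254)] = 3.517·0.600773 = 2.11292 kg/m³.

2.113 kg/m³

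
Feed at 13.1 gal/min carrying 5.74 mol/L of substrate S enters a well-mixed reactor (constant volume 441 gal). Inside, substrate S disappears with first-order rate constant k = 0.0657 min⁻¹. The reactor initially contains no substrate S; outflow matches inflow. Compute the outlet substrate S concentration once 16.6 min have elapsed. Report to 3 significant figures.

Accumulation = in − out − consumed: V dC/dt = Q C_in − Q C − k V C.
dC/dt = (Q/V) C_in − (Q/V + k) C; effective rate a = Q/V + k = 0.029705 + 0.0657 = 0.095405 min⁻¹.
C_ss = Q C_in/(Q + kV) = 1.7872 mol/L; C(t) = C_ss + (C₀ − C_ss) e^(−a t).
C(16.6) = 1.7872 + (-1.7872)·e^(−0.095405·16.6) = 1.7872 + (-1.7872)·0.20521 = 1.4204 mol/L.

1.42 mol/L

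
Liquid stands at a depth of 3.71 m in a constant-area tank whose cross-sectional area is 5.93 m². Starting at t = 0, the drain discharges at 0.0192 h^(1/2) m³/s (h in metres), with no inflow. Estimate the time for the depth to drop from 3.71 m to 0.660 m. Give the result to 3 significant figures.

With no inflow, A dh/dt = −0.0192 √h.
∫ h^(−1/2) dh = −(0.0192/A) ∫ dt, giving 2√h = 2√h₀ − (0.0192/A) t.
t = 2A(√h₀ − √h)/0.0192 = 2·5.93·(√3.71 − √0.660)/0.0192
  = 11.860 × (1.9261 − 0.81240) / 0.0192 = 687.96 s.

688 s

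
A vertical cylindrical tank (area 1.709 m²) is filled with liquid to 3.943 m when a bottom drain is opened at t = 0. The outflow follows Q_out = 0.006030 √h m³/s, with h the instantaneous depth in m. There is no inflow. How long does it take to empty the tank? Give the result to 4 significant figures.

1126 s

With no inflow, A dh/dt = −0.006030 √h.
This is separable: 2 d(√h)/dt = −0.006030/A, so √h = √h₀ − (0.006030/(2A)) t.
Set h = 0: 2√h₀ = (0.006030/A) t_empty ⇒ t_empty = 2A√h₀/0.006030.
t_empty = 2·1.709·√3.943/0.006030 = 3.41800·1.98570/0.006030 = 1125.56 s.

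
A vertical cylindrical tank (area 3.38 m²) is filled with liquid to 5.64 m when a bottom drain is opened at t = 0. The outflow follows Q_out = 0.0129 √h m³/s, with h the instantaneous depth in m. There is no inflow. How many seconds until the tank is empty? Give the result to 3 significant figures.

With no inflow, A dh/dt = −0.0129 √h.
∫ h^(−1/2) dh = −(0.0129/A) ∫ dt, giving 2√h = 2√h₀ − (0.0129/A) t.
Tank is empty when √h = 0: t_empty = 2A√h₀/0.0129.
t_empty = 2·3.38·√5.64/0.0129 = 6.7600·2.3749/0.0129 = 1244.5 s.

1240 s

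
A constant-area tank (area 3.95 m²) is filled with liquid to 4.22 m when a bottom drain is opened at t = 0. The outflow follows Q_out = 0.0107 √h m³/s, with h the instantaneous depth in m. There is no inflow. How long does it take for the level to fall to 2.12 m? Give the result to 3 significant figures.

442 s

Mass balance (ρ constant): A dh/dt = −0.0107 √h.
∫ h^(−1/2) dh = −(0.0107/A) ∫ dt, giving 2√h = 2√h₀ − (0.0107/A) t.
t = 2A(√h₀ − √h)/0.0107 = 2·3.95·(√4.22 − √2.12)/0.0107
  = 7.9000 × (2.0543 − 1.4560) / 0.0107 = 441.69 s.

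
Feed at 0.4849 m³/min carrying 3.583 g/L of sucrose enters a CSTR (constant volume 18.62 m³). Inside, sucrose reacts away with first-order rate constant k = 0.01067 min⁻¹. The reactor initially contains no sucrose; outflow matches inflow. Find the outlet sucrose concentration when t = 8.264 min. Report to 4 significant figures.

Species balance: V dC/dt = Q C_in − Q C − k V C.
dC/dt = (Q/V) C_in − (Q/V + k) C; effective rate a = Q/V + k = 0.0260419 + 0.01067 = 0.0367119 min⁻¹.
C_ss = Q C_in/(Q + kV) = 2.54163 g/L; C(t) = C_ss + (C₀ − C_ss) e^(−a t).
C(8.264) = 2.54163 + (-2.54163)·e^(−0.0367119·8.264) = 2.54163 + (-2.54163)·0.738313 = 0.665111 g/L.

0.6651 g/L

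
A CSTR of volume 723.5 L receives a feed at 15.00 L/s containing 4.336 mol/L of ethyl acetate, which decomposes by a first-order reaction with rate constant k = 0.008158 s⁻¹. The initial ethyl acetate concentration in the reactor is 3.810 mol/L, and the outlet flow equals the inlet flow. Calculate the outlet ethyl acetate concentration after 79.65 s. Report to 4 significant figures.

3.182 mol/L

Accumulation = in − out − consumed: V dC/dt = Q C_in − Q C − k V C.
dC/dt = (Q/V) C_in − (Q/V + k) C; effective rate a = Q/V + k = 0.0207326 + 0.008158 = 0.0288906 s⁻¹.
C_ss = Q C_in/(Q + kV) = 3.11162 mol/L; C(t) = C_ss + (C₀ − C_ss) e^(−a t).
C(79.65) = 3.11162 + (0.698383)·e^(−0.0288906·79.65) = 3.11162 + (0.698383)·0.100145 = 3.18156 mol/L.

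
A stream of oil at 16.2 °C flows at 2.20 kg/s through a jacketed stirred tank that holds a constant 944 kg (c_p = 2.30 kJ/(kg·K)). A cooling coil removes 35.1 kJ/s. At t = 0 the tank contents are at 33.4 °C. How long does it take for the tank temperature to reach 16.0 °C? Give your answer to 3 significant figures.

548 s

First-law balance (no shaft work): M c_p dT/dt = ṁ c_p (T_in − T) − 35.1.
τ = M/ṁ = 429.09 s; T_ss = T_in − Q̇/(ṁ c_p) = 9.2632 °C.
T(t) = T_ss + (T₀ − T_ss) e^(−t/τ). Set T = 16.0:
e^(−t/τ) = (16.0 − 9.2632)/(33.4 − 9.2632) = 0.27911
t = −429.09 · ln(0.27911) = 547.59 s.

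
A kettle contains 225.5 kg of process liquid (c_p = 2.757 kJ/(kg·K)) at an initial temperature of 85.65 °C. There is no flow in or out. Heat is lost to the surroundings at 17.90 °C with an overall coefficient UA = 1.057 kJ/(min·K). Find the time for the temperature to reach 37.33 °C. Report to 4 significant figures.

First-law balance (no shaft work): M c_p dT/dt = −UA(T − T_amb).
τ = M c_p/UA = 588.177 min; T_ss = T_amb = 17.9000 °C.
T(t) = T_ss + (T₀ − T_ss)e^(−t/τ); set T = 37.33:
t = −τ ln[(T − T_ss)/(T₀ − T_ss)] = −588.177 · ln(0.286790) = 734.637 min.

734.6 min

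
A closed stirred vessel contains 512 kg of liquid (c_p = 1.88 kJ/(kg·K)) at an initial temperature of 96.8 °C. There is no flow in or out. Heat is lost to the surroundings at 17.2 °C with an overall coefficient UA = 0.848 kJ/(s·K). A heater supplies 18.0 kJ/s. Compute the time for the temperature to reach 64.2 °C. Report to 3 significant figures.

M c_p dT/dt = −UA(T − T_amb) + Q̇.
τ = M c_p/UA = 1135.1 s; T_ss = T_amb + Q̇/UA = 17.2 + 18.0/0.848 = 38.426 °C.
T(t) = T_ss + (T₀ − T_ss)e^(−t/τ); set T = 64.2:
t = −τ ln[(T − T_ss)/(T₀ − T_ss)] = −1135.1 · ln(0.44153) = 927.95 s.

928 s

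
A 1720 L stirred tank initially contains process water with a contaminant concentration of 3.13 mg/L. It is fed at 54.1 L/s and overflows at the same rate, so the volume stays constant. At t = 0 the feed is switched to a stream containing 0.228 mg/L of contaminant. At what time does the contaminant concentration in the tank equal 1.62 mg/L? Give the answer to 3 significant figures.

23.4 s

Transient balance on the dissolved component: V dC/dt = Q(C_in − C), so τ = V/Q = 31.793 s.
C(t) = C_in + (C₀ − C_in) e^(−t/τ). Set C = 1.62 and solve for t:
e^(−t/τ) = (C − C_in)/(C₀ − C_in) = (1.62 − 0.228)/(3.13 − 0.228) = 0.47967
t = −τ ln(…) = 31.793 × 0.73466 = 23.357 s.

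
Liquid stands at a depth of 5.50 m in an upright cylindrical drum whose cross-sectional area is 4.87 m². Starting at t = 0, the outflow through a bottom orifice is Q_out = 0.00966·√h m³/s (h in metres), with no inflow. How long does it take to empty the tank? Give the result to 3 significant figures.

With no inflow, A dh/dt = −0.00966 √h.
This is separable: 2 d(√h)/dt = −0.00966/A, so √h = √h₀ − (0.00966/(2A)) t.
Set h = 0: 2√h₀ = (0.00966/A) t_empty ⇒ t_empty = 2A√h₀/0.00966.
t_empty = 2·4.87·√5.50/0.00966 = 9.7400·2.3452/0.00966 = 2364.6 s.

2360 s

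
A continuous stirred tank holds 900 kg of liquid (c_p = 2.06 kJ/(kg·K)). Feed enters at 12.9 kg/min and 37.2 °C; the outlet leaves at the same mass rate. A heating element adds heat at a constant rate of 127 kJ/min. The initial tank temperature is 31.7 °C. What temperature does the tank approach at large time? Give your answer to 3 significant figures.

First-law balance (no shaft work): M c_p dT/dt = ṁ c_p (T_in − T) + 127.
At steady state dT/dt = 0 ⇒ T_ss = T_in + Q̇/(ṁ c_p) = 37.2 + 127/(12.9·2.06) = 41.979 °C.

42.0 °C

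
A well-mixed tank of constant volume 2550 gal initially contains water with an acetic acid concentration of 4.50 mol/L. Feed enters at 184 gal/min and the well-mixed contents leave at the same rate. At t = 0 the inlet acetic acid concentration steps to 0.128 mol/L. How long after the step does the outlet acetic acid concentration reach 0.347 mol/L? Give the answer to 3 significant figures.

Species balance: V dC/dt = Q(C_in − C) ⇒ τ = V/Q = 13.859 min.
C(t) = C_in + (C₀ − C_in) e^(−t/τ). Set C = 0.347 and solve for t:
e^(−t/τ) = (C − C_in)/(C₀ − C_in) = (0.347 − 0.128)/(4.50 − 0.128) = 0.050091
t = −τ ln(…) = 13.859 × 2.9939 = 41.492 min.

41.5 min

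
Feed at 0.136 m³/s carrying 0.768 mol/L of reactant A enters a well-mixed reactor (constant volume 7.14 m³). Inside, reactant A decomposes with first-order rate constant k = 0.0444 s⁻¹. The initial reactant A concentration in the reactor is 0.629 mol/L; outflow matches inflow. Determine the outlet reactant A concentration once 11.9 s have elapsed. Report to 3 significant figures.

V dC/dt = Q(C_in − C) − k V C.
This is linear with rate a = Q/V + k = 0.063448 s⁻¹.
C_ss = Q C_in/(Q + kV) = 0.23056 mol/L; C(t) = C_ss + (C₀ − C_ss) e^(−a t).
C(11.9) = 0.23056 + (0.39844)·e^(−0.063448·11.9) = 0.23056 + (0.39844)·0.47000 = 0.41783 mol/L.

0.418 mol/L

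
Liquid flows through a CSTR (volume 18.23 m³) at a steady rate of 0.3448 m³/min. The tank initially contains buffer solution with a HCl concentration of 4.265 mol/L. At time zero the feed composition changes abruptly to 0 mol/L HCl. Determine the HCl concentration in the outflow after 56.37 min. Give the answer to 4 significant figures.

Unsteady species balance (constant V, well mixed): V dC/dt = Q(C_in − C).
Time constant τ = V/Q = 18.23/0.3448 = 52.8712 min.
Integrating: C(t) = C_in + (C₀ − C_in) e^(−t/τ).
C(56.37) = 0 + (4.265 − 0)·e^(−56.37/52.8712) = 0 + (4.26500)·0.344323 = 1.46854 mol/L.

1.469 mol/L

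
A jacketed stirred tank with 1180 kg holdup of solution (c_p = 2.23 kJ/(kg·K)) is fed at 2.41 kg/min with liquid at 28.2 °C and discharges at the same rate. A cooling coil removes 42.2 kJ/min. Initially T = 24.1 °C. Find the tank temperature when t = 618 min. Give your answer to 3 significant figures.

21.4 °C

M c_p dT/dt = ṁ c_p (T_in − T) − Q̇.
Rearrange: dT/dt = (T_ss − T)/τ with τ = M/ṁ = 489.63 min and T_ss = T_in − Q̇/(ṁ c_p) = 20.348 °C.
Integrating: T(t) = T_ss + (T₀ − T_ss) e^(−t/τ).
T(618) = 20.348 + (3.7522)·e^(−618/489.63) = 20.348 + (3.7522)·0.28303 = 21.410 °C.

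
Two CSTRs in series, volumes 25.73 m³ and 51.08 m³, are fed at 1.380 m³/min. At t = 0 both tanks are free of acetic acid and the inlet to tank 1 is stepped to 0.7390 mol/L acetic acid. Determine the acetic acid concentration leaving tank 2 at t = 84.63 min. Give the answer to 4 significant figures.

0.5957 mol/L

Time constants: τᵢ = Vᵢ/Q for each well-mixed tank.
τ₁ = 25.73/1.380 = 18.6449 min; τ₂ = 51.08/1.380 = 37.0145 min.
Tank 1: C₁ = C_in(1 − e^(−t/τ₁)). Tank 2 (τ₁ ≠ τ₂): C₂ = C_in[1 − (τ₁ e^(−t/τ₁) − τ₂ e^(−t/τ₂))/(τ₁ − τ₂)].
At t = 84.63: e^(−t/τ₁) = 0.0106837, e^(−t/τ₂) = 0.101632.
C₂ = 0.7390·[1 − (18.6449·0.0106837 − 37.0145·0.101632)/(-18.3696)] = 0.7390·0.806057 = 0.595676 mol/L.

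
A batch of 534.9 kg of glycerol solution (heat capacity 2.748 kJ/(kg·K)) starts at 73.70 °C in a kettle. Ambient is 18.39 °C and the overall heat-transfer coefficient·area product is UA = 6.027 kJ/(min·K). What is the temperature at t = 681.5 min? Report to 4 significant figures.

21.77 °C

Heat balance on the well-mixed liquid: M c_p dT/dt = −UA(T − T_amb).
dT/dt = (T_ss − T)/τ with T_ss = T_amb = 18.3900 °C, τ = M c_p/UA = 534.9·2.748/6.027 = 243.887 min.
Integrating: T(t) = T_ss + (T₀ − T_ss) e^(−t/τ).
T(681.5) = 18.3900 + (55.3100)·0.0611558 = 21.7725 °C.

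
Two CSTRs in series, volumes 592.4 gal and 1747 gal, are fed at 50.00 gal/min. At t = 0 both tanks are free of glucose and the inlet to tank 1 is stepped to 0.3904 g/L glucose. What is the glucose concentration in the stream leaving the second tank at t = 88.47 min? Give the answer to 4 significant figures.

0.3436 g/L

Time constants: τᵢ = Vᵢ/Q for each well-mixed tank.
τ₁ = 592.4/50.00 = 11.8480 min; τ₂ = 1747/50.00 = 34.9400 min.
Solving the cascade with C₁(0)=C₂(0)=0 gives C₂(t) = C_in[1 − (τ₁ e^(−t/τ₁) − τ₂ e^(−t/τ₂))/(τ₁ − τ₂)].
At t = 88.47: e^(−t/τ₁) = 0.000571593, e^(−t/τ₂) = 0.0794955.
C₂ = 0.3904·[1 − (11.8480·0.000571593 − 34.9400·0.0794955)/(-23.0920)] = 0.3904·0.880010 = 0.343556 g/L.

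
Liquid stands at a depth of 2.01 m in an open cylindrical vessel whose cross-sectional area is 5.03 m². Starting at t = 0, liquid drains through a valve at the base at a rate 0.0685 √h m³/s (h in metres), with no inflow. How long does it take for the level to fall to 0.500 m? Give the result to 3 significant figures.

104 s

With no inflow, A dh/dt = −0.0685 √h.
∫ h^(−1/2) dh = −(0.0685/A) ∫ dt, giving 2√h = 2√h₀ − (0.0685/A) t.
t = 2A(√h₀ − √h)/0.0685 = 2·5.03·(√2.01 − √0.500)/0.0685
  = 10.060 × (1.4177 − 0.70711) / 0.0685 = 104.37 s.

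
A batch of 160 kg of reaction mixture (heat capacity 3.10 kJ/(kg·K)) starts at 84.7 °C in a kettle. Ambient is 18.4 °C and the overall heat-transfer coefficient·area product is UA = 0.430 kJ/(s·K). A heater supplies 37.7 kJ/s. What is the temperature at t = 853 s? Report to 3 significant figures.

95.9 °C

Unsteady energy balance on the tank contents: M c_p dT/dt = −UA(T − T_amb) + Q̇.
dT/dt = (T_ss − T)/τ with T_ss = T_amb + Q̇/UA = 18.4 + 37.7/0.430 = 106.07 °C, τ = M c_p/UA = 160·3.10/0.430 = 1153.5 s.
Integrating: T(t) = T_ss + (T₀ − T_ss) e^(−t/τ).
T(853) = 106.07 + (-21.374)·0.47735 = 95.871 °C.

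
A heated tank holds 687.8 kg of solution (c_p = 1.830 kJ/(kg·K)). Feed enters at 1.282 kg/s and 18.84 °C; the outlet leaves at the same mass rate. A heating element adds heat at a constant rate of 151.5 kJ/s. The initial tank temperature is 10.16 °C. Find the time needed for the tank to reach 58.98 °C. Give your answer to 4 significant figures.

M c_p dT/dt = ṁ c_p (T_in − T) + Q̇.
τ = M/ṁ = 536.505 s; T_ss = T_in + Q̇/(ṁ c_p) = 83.4164 °C.
T(t) = T_ss + (T₀ − T_ss) e^(−t/τ). Set T = 58.98:
e^(−t/τ) = (58.98 − 83.4164)/(10.16 − 83.4164) = 0.333573
t = −536.505 · ln(0.333573) = 589.026 s.

589.0 s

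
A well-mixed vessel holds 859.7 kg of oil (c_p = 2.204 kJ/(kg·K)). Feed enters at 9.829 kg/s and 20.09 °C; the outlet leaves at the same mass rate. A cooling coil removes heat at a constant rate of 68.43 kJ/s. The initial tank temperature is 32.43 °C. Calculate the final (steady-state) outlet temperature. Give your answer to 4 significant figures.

First-law balance (no shaft work): M c_p dT/dt = ṁ c_p (T_in − T) − 68.43.
At steady state dT/dt = 0 ⇒ T_ss = T_in − Q̇/(ṁ c_p) = 20.09 − 68.43/(9.829·2.204) = 16.9312 °C.

16.93 °C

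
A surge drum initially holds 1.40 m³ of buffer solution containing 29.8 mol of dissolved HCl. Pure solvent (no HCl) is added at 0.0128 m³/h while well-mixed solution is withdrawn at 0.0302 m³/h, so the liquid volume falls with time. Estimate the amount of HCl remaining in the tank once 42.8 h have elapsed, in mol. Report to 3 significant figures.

7.98 mol

Total volume: dV/dt = Q_in − Q_out = -0.017400 m³/h, so V(t) = 1.40 − 0.017400 t and V(42.8) = 0.65528 m³.
Species balance (pure solvent in): dm/dt = −Q_out · m/V(t).
dm/m = −Q_out dt/(V₀ − 0.017400 t); integrating gives ln(m/m₀) = −(Q_out/(Q_in−Q_out)) ln(V/V₀).
m = m₀ (V₀/V)^(Q_out/(Q_in−Q_out)) = 29.8 × (1.40/0.65528)^(-1.7356) = 7.9795 mol.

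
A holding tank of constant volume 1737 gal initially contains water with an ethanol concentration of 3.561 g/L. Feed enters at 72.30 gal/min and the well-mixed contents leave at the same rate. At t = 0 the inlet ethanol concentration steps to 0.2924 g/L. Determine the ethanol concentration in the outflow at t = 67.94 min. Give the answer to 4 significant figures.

0.4857 g/L

Transient balance on the dissolved component: V dC/dt = Q(C_in − C).
Time constant τ = V/Q = 1737/72.30 = 24.0249 min.
This is linear first-order; C(t) = C_in + (C₀ − C_in) e^(−t/τ).
C(67.94) = 0.2924 + (3.561 − 0.2924)·e^(−67.94/24.0249) = 0.2924 + (3.26860)·0.0591369 = 0.485695 g/L.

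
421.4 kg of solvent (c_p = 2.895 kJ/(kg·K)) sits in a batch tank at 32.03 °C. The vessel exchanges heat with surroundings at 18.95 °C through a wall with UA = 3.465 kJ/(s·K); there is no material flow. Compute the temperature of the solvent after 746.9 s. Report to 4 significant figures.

20.52 °C

First-law balance (no shaft work): M c_p dT/dt = −UA(T − T_amb).
dT/dt = (T_ss − T)/τ with T_ss = T_amb = 18.9500 °C, τ = M c_p/UA = 421.4·2.895/3.465 = 352.079 s.
This is linear first-order; T(t) = T_ss + (T₀ − T_ss) e^(−t/τ).
T(746.9) = 18.9500 + (13.0800)·0.119864 = 20.5178 °C.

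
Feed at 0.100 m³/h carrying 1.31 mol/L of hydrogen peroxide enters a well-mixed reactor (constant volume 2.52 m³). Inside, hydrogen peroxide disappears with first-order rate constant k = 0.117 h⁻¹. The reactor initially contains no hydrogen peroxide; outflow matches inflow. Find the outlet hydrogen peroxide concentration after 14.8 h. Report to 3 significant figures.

Species balance: V dC/dt = Q C_in − Q C − k V C.
This is linear with rate a = Q/V + k = 0.15668 h⁻¹.
C_ss = Q C_in/(Q + kV) = 0.33178 mol/L; C(t) = C_ss + (C₀ − C_ss) e^(−a t).
C(14.8) = 0.33178 + (-0.33178)·e^(−0.15668·14.8) = 0.33178 + (-0.33178)·0.098382 = 0.29914 mol/L.

0.299 mol/L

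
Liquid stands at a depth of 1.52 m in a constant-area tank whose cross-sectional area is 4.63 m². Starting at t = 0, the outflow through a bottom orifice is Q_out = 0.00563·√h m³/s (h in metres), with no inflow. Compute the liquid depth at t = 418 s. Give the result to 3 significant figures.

A dh/dt = −Q_out = −0.00563 √h.
This is separable: 2 d(√h)/dt = −0.00563/A, so √h = √h₀ − (0.00563/(2A)) t.
√h = √1.52 − 0.00563·418/(2·4.63) = 1.2329 − 0.25414 = 0.97874.
h = 0.97874² = 0.95794 m.

0.958 m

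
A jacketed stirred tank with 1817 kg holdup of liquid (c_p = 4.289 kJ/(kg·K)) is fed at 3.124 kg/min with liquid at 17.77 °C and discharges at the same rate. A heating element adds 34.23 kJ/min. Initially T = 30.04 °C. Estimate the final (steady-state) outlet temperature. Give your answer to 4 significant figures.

M c_p dT/dt = ṁ c_p (T_in − T) + Q̇.
At steady state dT/dt = 0 ⇒ T_ss = T_in + Q̇/(ṁ c_p) = 17.77 + 34.23/(3.124·4.289) = 20.3247 °C.

20.32 °C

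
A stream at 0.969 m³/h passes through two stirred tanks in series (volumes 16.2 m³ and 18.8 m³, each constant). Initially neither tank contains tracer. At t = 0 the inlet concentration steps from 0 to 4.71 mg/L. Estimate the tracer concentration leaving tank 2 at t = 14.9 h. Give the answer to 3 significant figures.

0.946 mg/L

Each tank obeys Vᵢ dCᵢ/dt = Q(Cᵢ₋₁ − Cᵢ), so τᵢ = Vᵢ/Q.
τ₁ = 16.2/0.969 = 16.718 h; τ₂ = 18.8/0.969 = 19.401 h.
Tank 1: C₁ = C_in(1 − e^(−t/τ₁)). Tank 2 (τ₁ ≠ τ₂): C₂ = C_in[1 − (τ₁ e^(−t/τ₁) − τ₂ e^(−t/τ₂))/(τ₁ − τ₂)].
At t = 14.9: e^(−t/τ₁) = 0.41015, e^(−t/τ₂) = 0.46395.
C₂ = 4.71·[1 − (16.718·0.41015 − 19.401·0.46395)/(-2.6832)] = 4.71·0.20083 = 0.94592 mg/L.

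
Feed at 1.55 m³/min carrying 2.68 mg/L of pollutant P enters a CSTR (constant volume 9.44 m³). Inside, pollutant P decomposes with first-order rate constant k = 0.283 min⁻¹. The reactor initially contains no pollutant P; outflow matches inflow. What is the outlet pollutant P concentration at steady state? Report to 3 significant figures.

0.984 mg/L

Species balance: V dC/dt = Q C_in − Q C − k V C.
At steady state: 0 = Q C_in − (Q + kV) C_ss, so C_ss = Q C_in/(Q + kV).
C_ss = 1.55·2.68/(1.55 + 0.283·9.44) = 4.1540/4.2215 = 0.98401 mg/L.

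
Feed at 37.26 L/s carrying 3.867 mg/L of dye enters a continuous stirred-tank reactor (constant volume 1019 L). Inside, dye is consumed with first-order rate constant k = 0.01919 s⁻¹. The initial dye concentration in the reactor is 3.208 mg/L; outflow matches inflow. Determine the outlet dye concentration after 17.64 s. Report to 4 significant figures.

2.787 mg/L

Accumulation = in − out − consumed: V dC/dt = Q C_in − Q C − k V C.
dC/dt = (Q/V) C_in − (Q/V + k) C; effective rate a = Q/V + k = 0.0365653 + 0.01919 = 0.0557553 s⁻¹.
C_ss = Q C_in/(Q + kV) = 2.53605 mg/L; C(t) = C_ss + (C₀ − C_ss) e^(−a t).
C(17.64) = 2.53605 + (0.671955)·e^(−0.0557553·17.64) = 2.53605 + (0.671955)·0.373991 = 2.78735 mg/L.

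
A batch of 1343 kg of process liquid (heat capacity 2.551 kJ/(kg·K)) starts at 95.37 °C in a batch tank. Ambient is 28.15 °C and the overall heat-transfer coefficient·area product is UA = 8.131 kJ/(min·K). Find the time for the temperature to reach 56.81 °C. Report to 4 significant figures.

359.2 min

Unsteady energy balance on the tank contents: M c_p dT/dt = −UA(T − T_amb).
τ = M c_p/UA = 421.350 min; T_ss = T_amb = 28.1500 °C.
T(t) = T_ss + (T₀ − T_ss)e^(−t/τ); set T = 56.81:
t = −τ ln[(T − T_ss)/(T₀ − T_ss)] = −421.350 · ln(0.426361) = 359.187 min.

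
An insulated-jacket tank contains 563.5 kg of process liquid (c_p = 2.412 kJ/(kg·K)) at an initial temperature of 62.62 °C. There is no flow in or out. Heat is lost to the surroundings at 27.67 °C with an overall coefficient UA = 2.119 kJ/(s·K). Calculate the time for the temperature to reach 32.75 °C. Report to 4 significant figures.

M c_p dT/dt = −UA(T − T_amb).
τ = M c_p/UA = 641.417 s; T_ss = T_amb = 27.6700 °C.
T(t) = T_ss + (T₀ − T_ss)e^(−t/τ); set T = 32.75:
t = −τ ln[(T − T_ss)/(T₀ − T_ss)] = −641.417 · ln(0.145351) = 1237.04 s.

1237 s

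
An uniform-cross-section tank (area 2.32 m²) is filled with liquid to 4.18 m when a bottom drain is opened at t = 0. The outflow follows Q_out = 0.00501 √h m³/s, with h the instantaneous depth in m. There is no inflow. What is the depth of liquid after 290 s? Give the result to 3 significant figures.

3.00 m

A dh/dt = −Q_out = −0.00501 √h.
Separate and integrate: 2(√h − √h₀) = −(0.00501/A) t.
√h = √4.18 − 0.00501·290/(2·2.32) = 2.0445 − 0.31312 = 1.7314.
h = 1.7314² = 2.9977 m.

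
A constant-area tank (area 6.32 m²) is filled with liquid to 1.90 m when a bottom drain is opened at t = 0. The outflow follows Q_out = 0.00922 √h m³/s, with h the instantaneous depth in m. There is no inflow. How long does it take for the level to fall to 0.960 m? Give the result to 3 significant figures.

546 s

Accumulation of liquid (constant cross-section A): A dh/dt = −0.00922 √h.
This is separable: 2 d(√h)/dt = −0.00922/A, so √h = √h₀ − (0.00922/(2A)) t.
t = 2A(√h₀ − √h)/0.00922 = 2·6.32·(√1.90 − √0.960)/0.00922
  = 12.640 × (1.3784 − 0.97980) / 0.00922 = 546.47 s.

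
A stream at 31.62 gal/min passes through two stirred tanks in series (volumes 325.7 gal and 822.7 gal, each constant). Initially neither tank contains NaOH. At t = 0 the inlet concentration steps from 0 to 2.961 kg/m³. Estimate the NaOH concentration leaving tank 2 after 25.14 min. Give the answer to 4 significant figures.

Time constants: τᵢ = Vᵢ/Q for each well-mixed tank.
τ₁ = 325.7/31.62 = 10.3004 min; τ₂ = 822.7/31.62 = 26.0183 min.
Tank 1: C₁ = C_in(1 − e^(−t/τ₁)). Tank 2 (τ₁ ≠ τ₂): C₂ = C_in[1 − (τ₁ e^(−t/τ₁) − τ₂ e^(−t/τ₂))/(τ₁ − τ₂)].
At t = 25.14: e^(−t/τ₁) = 0.0871023, e^(−t/τ₂) = 0.380511.
C₂ = 2.961·[1 − (10.3004·0.0871023 − 26.0183·0.380511)/(-15.7179)] = 2.961·0.427210 = 1.26497 kg/m³.

1.265 kg/m³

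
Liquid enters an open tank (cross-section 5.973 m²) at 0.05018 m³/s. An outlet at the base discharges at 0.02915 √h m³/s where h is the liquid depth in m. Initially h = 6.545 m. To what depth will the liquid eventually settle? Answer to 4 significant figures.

Level balance: A dh/dt = 0.05018 − 0.02915 √h. Setting dh/dt = 0:
Q_in = 0.02915 √h_ss ⇒ √h_ss = 0.05018/0.02915 = 1.72144.
h_ss = 1.72144² = 2.96336 m. (Since h₀ = 6.545 m > h_ss, the level will fall toward this value.)

2.963 m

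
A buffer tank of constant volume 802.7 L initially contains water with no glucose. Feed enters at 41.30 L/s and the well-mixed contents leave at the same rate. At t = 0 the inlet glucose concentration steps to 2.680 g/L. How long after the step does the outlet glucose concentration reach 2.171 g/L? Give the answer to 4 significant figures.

32.29 s

Unsteady species balance (constant V, well mixed): V dC/dt = Q(C_in − C), so τ = V/Q = 19.4358 s.
C(t) = C_in + (C₀ − C_in) e^(−t/τ). Set C = 2.171 and solve for t:
e^(−t/τ) = (C − C_in)/(C₀ − C_in) = (2.171 − 2.680)/(0 − 2.680) = 0.189925
t = −τ ln(…) = 19.4358 × 1.66112 = 32.2853 s.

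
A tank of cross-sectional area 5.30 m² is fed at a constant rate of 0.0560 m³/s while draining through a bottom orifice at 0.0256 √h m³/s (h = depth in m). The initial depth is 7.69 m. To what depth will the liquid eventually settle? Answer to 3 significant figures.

4.79 m

Level balance: A dh/dt = 0.0560 − 0.0256 √h. Setting dh/dt = 0:
Q_in = 0.0256 √h_ss ⇒ √h_ss = 0.0560/0.0256 = 2.1875.
h_ss = 2.1875² = 4.7852 m. (Since h₀ = 7.69 m > h_ss, the level will fall toward this value.)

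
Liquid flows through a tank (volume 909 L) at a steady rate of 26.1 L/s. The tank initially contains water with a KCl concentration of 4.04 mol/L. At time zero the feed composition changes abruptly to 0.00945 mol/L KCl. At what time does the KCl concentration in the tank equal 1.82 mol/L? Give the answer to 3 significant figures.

Species balance: V dC/dt = Q(C_in − C) ⇒ τ = V/Q = 34.828 s.
C(t) = C_in + (C₀ − C_in) e^(−t/τ). Set C = 1.82 and solve for t:
e^(−t/τ) = (C − C_in)/(C₀ − C_in) = (1.82 − 0.00945)/(4.04 − 0.00945) = 0.44921
t = −τ ln(…) = 34.828 × 0.80027 = 27.872 s.

27.9 s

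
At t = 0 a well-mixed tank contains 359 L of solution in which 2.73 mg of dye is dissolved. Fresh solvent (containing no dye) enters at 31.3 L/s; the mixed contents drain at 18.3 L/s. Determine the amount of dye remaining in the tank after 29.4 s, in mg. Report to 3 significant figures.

Total volume: dV/dt = Q_in − Q_out = 13.000 L/s, so V(t) = 359 + 13.000 t and V(29.4) = 741.20 L.
Species balance (pure solvent in): dm/dt = −Q_out · m/V(t).
dm/m = −Q_out dt/(V₀ + 13.000 t); integrating gives ln(m/m₀) = −(Q_out/(Q_in−Q_out)) ln(V/V₀).
m = m₀ (V₀/V)^(Q_out/(Q_in−Q_out)) = 2.73 × (359/741.20)^(1.4077) = 0.98393 mg.

0.984 mg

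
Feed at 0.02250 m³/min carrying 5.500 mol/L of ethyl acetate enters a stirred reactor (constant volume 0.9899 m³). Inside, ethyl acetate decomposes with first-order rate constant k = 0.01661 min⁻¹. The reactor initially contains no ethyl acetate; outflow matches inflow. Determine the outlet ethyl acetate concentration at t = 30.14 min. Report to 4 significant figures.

Species balance: V dC/dt = Q C_in − Q C − k V C.
dC/dt = (Q/V) C_in − (Q/V + k) C; effective rate a = Q/V + k = 0.0227296 + 0.01661 = 0.0393396 min⁻¹.
C_ss = Q C_in/(Q + kV) = 3.17778 mol/L; C(t) = C_ss + (C₀ − C_ss) e^(−a t).
C(30.14) = 3.17778 + (-3.17778)·e^(−0.0393396·30.14) = 3.17778 + (-3.17778)·0.305534 = 2.20686 mol/L.

2.207 mol/L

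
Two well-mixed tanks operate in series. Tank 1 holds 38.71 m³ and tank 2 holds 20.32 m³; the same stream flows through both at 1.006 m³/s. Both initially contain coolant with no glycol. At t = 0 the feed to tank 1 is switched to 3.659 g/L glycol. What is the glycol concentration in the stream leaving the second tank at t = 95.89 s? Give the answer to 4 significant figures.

3.057 g/L

Species balance on tank i: dCᵢ/dt = (Cᵢ₋₁ − Cᵢ)/τᵢ with τᵢ = Vᵢ/Q.
τ₁ = 38.71/1.006 = 38.4791 s; τ₂ = 20.32/1.006 = 20.1988 s.
Tank 1: C₁ = C_in(1 − e^(−t/τ₁)). Tank 2 (τ₁ ≠ τ₂): C₂ = C_in[1 − (τ₁ e^(−t/τ₁) − τ₂ e^(−t/τ₂))/(τ₁ − τ₂)].
At t = 95.89: e^(−t/τ₁) = 0.0827443, e^(−t/τ₂) = 0.00867500.
C₂ = 3.659·[1 − (38.4791·0.0827443 − 20.1988·0.00867500)/(18.2803)] = 3.659·0.835413 = 3.05678 g/L.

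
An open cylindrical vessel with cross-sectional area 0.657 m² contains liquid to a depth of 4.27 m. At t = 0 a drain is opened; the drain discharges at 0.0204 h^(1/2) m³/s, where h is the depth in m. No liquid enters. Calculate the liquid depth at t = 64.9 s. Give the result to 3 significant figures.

1.12 m

With no inflow, A dh/dt = −0.0204 √h.
∫ h^(−1/2) dh = −(0.0204/A) ∫ dt, giving 2√h = 2√h₀ − (0.0204/A) t.
√h = √4.27 − 0.0204·64.9/(2·0.657) = 2.0664 − 1.0076 = 1.0588.
h = 1.0588² = 1.1211 m.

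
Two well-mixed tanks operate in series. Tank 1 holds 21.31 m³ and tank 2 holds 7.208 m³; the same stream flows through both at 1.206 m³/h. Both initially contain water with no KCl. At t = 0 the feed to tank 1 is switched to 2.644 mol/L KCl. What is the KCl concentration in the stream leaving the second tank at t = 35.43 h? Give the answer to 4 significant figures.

2.110 mol/L

Time constants: τᵢ = Vᵢ/Q for each well-mixed tank.
τ₁ = 21.31/1.206 = 17.6700 h; τ₂ = 7.208/1.206 = 5.97678 h.
Solving the cascade with C₁(0)=C₂(0)=0 gives C₂(t) = C_in[1 − (τ₁ e^(−t/τ₁) − τ₂ e^(−t/τ₂))/(τ₁ − τ₂)].
At t = 35.43: e^(−t/τ₁) = 0.134647, e^(−t/τ₂) = 0.00266397.
C₂ = 2.644·[1 − (17.6700·0.134647 − 5.97678·0.00266397)/(11.6932)] = 2.644·0.797891 = 2.10962 mol/L.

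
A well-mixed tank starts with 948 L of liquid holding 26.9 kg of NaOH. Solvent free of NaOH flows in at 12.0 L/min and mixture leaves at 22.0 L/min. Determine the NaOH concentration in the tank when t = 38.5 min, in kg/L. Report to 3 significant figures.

0.0152 kg/L

Total volume: dV/dt = Q_in − Q_out = -10.000 L/min, so V(t) = 948 − 10.000 t and V(38.5) = 563.00 L.
Solute balance: dm/dt = 0 − Q_out C = −Q_out m/V(t).
Separate: dm/m = −Q_out dt/V(t) ⇒ ln(m/m₀) = −(Q_out/(Q_in−Q_out)) ln(V/V₀).
m = m₀ (V₀/V)^(Q_out/(Q_in−Q_out)) = 26.9 × (948/563.00)^(-2.2000) = 8.5485 kg.
C = m/V = 8.5485/563.00 = 0.015184 kg/L.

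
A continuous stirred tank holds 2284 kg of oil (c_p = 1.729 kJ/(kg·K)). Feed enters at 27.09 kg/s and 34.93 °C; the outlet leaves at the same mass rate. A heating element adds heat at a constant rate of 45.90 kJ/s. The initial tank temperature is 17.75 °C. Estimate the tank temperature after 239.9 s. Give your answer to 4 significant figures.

34.85 °C

Unsteady energy balance on the tank contents: M c_p dT/dt = ṁ c_p (T_in − T) + 45.90.
Rearrange: dT/dt = (T_ss − T)/τ with τ = M/ṁ = 84.3116 s and T_ss = T_in + Q̇/(ṁ c_p) = 35.9100 °C.
Solution: T(t) = T_ss + (T₀ − T_ss) e^(−t/τ).
T(239.9) = 35.9100 + (-18.1600)·e^(−239.9/84.3116) = 35.9100 + (-18.1600)·0.0581111 = 34.8547 °C.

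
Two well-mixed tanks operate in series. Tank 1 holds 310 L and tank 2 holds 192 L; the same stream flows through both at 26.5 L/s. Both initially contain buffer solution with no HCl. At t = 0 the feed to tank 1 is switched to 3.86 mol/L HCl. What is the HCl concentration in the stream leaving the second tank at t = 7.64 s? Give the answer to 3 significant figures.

Each tank obeys Vᵢ dCᵢ/dt = Q(Cᵢ₋₁ − Cᵢ), so τᵢ = Vᵢ/Q.
τ₁ = 310/26.5 = 11.698 s; τ₂ = 192/26.5 = 7.2453 s.
Solving the cascade with C₁(0)=C₂(0)=0 gives C₂(t) = C_in[1 − (τ₁ e^(−t/τ₁) − τ₂ e^(−t/τ₂))/(τ₁ − τ₂)].
At t = 7.64: e^(−t/τ₁) = 0.52043, e^(−t/τ₂) = 0.34837.
C₂ = 3.86·[1 − (11.698·0.52043 − 7.2453·0.34837)/(4.4528)] = 3.86·0.19961 = 0.77049 mol/L.

0.770 mol/L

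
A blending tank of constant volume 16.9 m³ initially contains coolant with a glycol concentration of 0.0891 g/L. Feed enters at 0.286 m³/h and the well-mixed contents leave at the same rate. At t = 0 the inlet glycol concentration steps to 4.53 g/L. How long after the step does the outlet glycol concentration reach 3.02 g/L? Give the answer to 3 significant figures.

Accumulation = in − out for the solute gives V dC/dt = Q(C_in − C), so τ = V/Q = 59.091 h.
C(t) = C_in + (C₀ − C_in) e^(−t/τ). Set C = 3.02 and solve for t:
e^(−t/τ) = (C − C_in)/(C₀ − C_in) = (3.02 − 4.53)/(0.0891 − 4.53) = 0.34002
t = −τ ln(…) = 59.091 × 1.0787 = 63.744 h.

63.7 h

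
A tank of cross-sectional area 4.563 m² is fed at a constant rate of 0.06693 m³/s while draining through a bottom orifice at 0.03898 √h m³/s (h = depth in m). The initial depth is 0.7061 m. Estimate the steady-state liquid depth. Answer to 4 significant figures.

2.948 m

Level balance: A dh/dt = 0.06693 − 0.03898 √h. Setting dh/dt = 0:
Q_in = 0.03898 √h_ss ⇒ √h_ss = 0.06693/0.03898 = 1.71703.
h_ss = 1.71703² = 2.94821 m. (Since h₀ = 0.7061 m < h_ss, the level will rise toward this value.)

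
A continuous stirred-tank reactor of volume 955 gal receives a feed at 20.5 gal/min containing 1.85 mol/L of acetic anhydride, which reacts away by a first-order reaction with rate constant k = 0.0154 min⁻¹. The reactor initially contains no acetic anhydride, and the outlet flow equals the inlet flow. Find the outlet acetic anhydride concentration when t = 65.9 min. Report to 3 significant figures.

0.982 mol/L

Accumulation = in − out − consumed: V dC/dt = Q C_in − Q C − k V C.
dC/dt = (Q/V) C_in − (Q/V + k) C; effective rate a = Q/V + k = 0.021466 + 0.0154 = 0.036866 min⁻¹.
C_ss = Q C_in/(Q + kV) = 1.0772 mol/L; C(t) = C_ss + (C₀ − C_ss) e^(−a t).
C(65.9) = 1.0772 + (-1.0772)·e^(−0.036866·65.9) = 1.0772 + (-1.0772)·0.088084 = 0.98232 mol/L.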